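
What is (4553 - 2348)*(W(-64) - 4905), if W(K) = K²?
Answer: -1783845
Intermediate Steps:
(4553 - 2348)*(W(-64) - 4905) = (4553 - 2348)*((-64)² - 4905) = 2205*(4096 - 4905) = 2205*(-809) = -1783845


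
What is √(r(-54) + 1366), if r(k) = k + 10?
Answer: √1322 ≈ 36.359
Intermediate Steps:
r(k) = 10 + k
√(r(-54) + 1366) = √((10 - 54) + 1366) = √(-44 + 1366) = √1322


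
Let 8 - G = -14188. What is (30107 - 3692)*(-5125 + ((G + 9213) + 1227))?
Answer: 515383065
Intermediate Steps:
G = 14196 (G = 8 - 1*(-14188) = 8 + 14188 = 14196)
(30107 - 3692)*(-5125 + ((G + 9213) + 1227)) = (30107 - 3692)*(-5125 + ((14196 + 9213) + 1227)) = 26415*(-5125 + (23409 + 1227)) = 26415*(-5125 + 24636) = 26415*19511 = 515383065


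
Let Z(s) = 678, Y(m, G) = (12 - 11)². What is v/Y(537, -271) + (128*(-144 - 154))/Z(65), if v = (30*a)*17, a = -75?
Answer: -12985822/339 ≈ -38306.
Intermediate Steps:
Y(m, G) = 1 (Y(m, G) = 1² = 1)
v = -38250 (v = (30*(-75))*17 = -2250*17 = -38250)
v/Y(537, -271) + (128*(-144 - 154))/Z(65) = -38250/1 + (128*(-144 - 154))/678 = -38250*1 + (128*(-298))*(1/678) = -38250 - 38144*1/678 = -38250 - 19072/339 = -12985822/339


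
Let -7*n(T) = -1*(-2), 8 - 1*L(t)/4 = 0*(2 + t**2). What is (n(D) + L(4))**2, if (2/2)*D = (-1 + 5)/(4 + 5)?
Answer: 49284/49 ≈ 1005.8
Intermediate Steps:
L(t) = 32 (L(t) = 32 - 0*(2 + t**2) = 32 - 4*0 = 32 + 0 = 32)
D = 4/9 (D = (-1 + 5)/(4 + 5) = 4/9 ≈ 0.44444)
n(T) = -2/7 (n(T) = -(-1)*(-2)/7 = -1/7*2 = -2/7)
(n(D) + L(4))**2 = (-2/7 + 32)**2 = (222/7)**2 = 49284/49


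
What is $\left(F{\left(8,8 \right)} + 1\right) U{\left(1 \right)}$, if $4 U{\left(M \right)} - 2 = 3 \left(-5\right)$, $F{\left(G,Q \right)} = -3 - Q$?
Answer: $\frac{65}{2} \approx 32.5$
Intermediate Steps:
$U{\left(M \right)} = - \frac{13}{4}$ ($U{\left(M \right)} = \frac{1}{2} + \frac{3 \left(-5\right)}{4} = \frac{1}{2} + \frac{1}{4} \left(-15\right) = \frac{1}{2} - \frac{15}{4} = - \frac{13}{4}$)
$\left(F{\left(8,8 \right)} + 1\right) U{\left(1 \right)} = \left(\left(-3 - 8\right) + 1\right) \left(- \frac{13}{4}\right) = \left(-11 + 1\right) \left(- \frac{13}{4}\right) = \left(-10\right) \left(- \frac{13}{4}\right) = \frac{65}{2}$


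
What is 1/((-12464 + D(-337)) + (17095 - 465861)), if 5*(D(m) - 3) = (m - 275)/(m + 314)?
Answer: -115/53040493 ≈ -2.1682e-6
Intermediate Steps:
D(m) = 3 + (-275 + m)/(5*(314 + m)) (D(m) = 3 + ((m - 275)/(m + 314))/5 = 3 + ((-275 + m)/(314 + m))/5 = 3 + (-275 + m)/(5*(314 + m)))
1/((-12464 + D(-337)) + (17095 - 465861)) = 1/((-12464 + (4435 + 16*(-337))/(5*(314 - 337))) + (17095 - 465861)) = 1/((-12464 + (⅕)*(4435 - 5392)/(-23)) - 448766) = 1/((-12464 + (⅕)*(-1/23)*(-957)) - 448766) = 1/((-12464 + 957/115) - 448766) = 1/(-1432403/115 - 448766) = 1/(-53040493/115) = -115/53040493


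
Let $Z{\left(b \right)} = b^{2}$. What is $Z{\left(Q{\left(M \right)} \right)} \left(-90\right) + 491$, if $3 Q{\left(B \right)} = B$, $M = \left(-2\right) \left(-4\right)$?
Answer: $-149$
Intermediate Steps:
$M = 8$
$Q{\left(B \right)} = \frac{B}{3}$
$Z{\left(Q{\left(M \right)} \right)} \left(-90\right) + 491 = \left(\frac{1}{3} \cdot 8\right)^{2} \left(-90\right) + 491 = \left(\frac{8}{3}\right)^{2} \left(-90\right) + 491 = \frac{64}{9} \left(-90\right) + 491 = -640 + 491 = -149$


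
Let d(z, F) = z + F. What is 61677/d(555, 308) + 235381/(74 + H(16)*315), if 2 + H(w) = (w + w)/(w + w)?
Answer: -188269646/207983 ≈ -905.22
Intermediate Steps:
d(z, F) = F + z
H(w) = -1 (H(w) = -2 + (w + w)/(w + w) = -2 + (2*w)/((2*w)) = -2 + (2*w)*(1/(2*w)) = -2 + 1 = -1)
61677/d(555, 308) + 235381/(74 + H(16)*315) = 61677/(308 + 555) + 235381/(74 - 1*315) = 61677/863 + 235381/(74 - 315) = 61677*(1/863) + 235381/(-241) = 61677/863 + 235381*(-1/241) = 61677/863 - 235381/241 = -188269646/207983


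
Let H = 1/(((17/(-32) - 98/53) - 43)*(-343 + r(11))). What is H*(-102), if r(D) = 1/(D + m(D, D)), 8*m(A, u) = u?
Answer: -335808/51233035 ≈ -0.0065545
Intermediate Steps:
m(A, u) = u/8
r(D) = 8/(9*D) (r(D) = 1/(D + D/8) = 1/(9*D/8) = 8/(9*D))
H = 55968/870961595 (H = 1/(((17/(-32) - 98/53) - 43)*(-343 + (8/9)/11)) = 1/(((17*(-1/32) - 98*1/53) - 43)*(-343 + (8/9)*(1/11))) = 1/(((-17/32 - 98/53) - 43)*(-343 + 8/99)) = 1/((-4037/1696 - 43)*(-33949/99)) = 1/(-76965/1696*(-33949/99)) = 1/(870961595/55968) = 55968/870961595 ≈ 6.4260e-5)
H*(-102) = (55968/870961595)*(-102) = -335808/51233035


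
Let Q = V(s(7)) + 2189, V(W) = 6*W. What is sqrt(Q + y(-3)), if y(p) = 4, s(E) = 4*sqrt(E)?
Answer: sqrt(2193 + 24*sqrt(7)) ≈ 47.503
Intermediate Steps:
Q = 2189 + 24*sqrt(7) (Q = 6*(4*sqrt(7)) + 2189 = 24*sqrt(7) + 2189 = 2189 + 24*sqrt(7) ≈ 2252.5)
sqrt(Q + y(-3)) = sqrt((2189 + 24*sqrt(7)) + 4) = sqrt(2193 + 24*sqrt(7))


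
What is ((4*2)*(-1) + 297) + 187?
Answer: 476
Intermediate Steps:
((4*2)*(-1) + 297) + 187 = (8*(-1) + 297) + 187 = (-8 + 297) + 187 = 289 + 187 = 476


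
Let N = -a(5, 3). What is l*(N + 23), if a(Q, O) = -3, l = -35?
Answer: -910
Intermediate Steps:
N = 3 (N = -1*(-3) = 3)
l*(N + 23) = -35*(3 + 23) = -35*26 = -910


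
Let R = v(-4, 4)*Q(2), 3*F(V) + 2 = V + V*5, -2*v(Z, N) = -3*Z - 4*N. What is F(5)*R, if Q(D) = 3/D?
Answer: 28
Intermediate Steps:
v(Z, N) = 2*N + 3*Z/2 (v(Z, N) = -(-3*Z - 4*N)/2 = -(-4*N - 3*Z)/2 = 2*N + 3*Z/2)
F(V) = -⅔ + 2*V (F(V) = -⅔ + (V + V*5)/3 = -⅔ + (V + 5*V)/3 = -⅔ + (6*V)/3 = -⅔ + 2*V)
R = 3 (R = (2*4 + (3/2)*(-4))*(3/2) = (8 - 6)*(3*(½)) = 2*(3/2) = 3)
F(5)*R = (-⅔ + 2*5)*3 = (-⅔ + 10)*3 = (28/3)*3 = 28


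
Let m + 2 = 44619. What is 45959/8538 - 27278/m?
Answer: 1817653139/380939946 ≈ 4.7715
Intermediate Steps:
m = 44617 (m = -2 + 44619 = 44617)
45959/8538 - 27278/m = 45959/8538 - 27278/44617 = 1817653139/380939946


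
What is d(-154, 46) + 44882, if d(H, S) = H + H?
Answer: 44574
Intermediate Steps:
d(H, S) = 2*H
d(-154, 46) + 44882 = 2*(-154) + 44882 = -308 + 44882 = 44574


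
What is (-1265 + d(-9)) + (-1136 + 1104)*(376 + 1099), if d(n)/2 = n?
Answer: -48483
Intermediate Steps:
d(n) = 2*n
(-1265 + d(-9)) + (-1136 + 1104)*(376 + 1099) = (-1265 + 2*(-9)) + (-1136 + 1104)*(376 + 1099) = (-1265 - 18) - 32*1475 = -1283 - 47200 = -48483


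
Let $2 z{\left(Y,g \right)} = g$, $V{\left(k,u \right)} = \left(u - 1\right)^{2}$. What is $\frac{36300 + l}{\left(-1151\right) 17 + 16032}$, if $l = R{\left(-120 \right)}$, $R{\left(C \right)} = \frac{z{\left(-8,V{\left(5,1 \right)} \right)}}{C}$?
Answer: $- \frac{7260}{707} \approx -10.269$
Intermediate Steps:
$V{\left(k,u \right)} = \left(-1 + u\right)^{2}$
$z{\left(Y,g \right)} = \frac{g}{2}$
$R{\left(C \right)} = 0$ ($R{\left(C \right)} = \frac{\frac{1}{2} \left(-1 + 1\right)^{2}}{C} = \frac{\frac{1}{2} \cdot 0^{2}}{C} = \frac{\frac{1}{2} \cdot 0}{C} = \frac{0}{C} = 0$)
$l = 0$
$\frac{36300 + l}{\left(-1151\right) 17 + 16032} = \frac{36300 + 0}{\left(-1151\right) 17 + 16032} = \frac{36300}{-19567 + 16032} = \frac{36300}{-3535} = 36300 \left(- \frac{1}{3535}\right) = - \frac{7260}{707}$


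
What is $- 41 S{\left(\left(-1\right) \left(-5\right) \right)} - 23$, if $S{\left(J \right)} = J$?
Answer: $-228$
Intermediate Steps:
$- 41 S{\left(\left(-1\right) \left(-5\right) \right)} - 23 = - 41 \left(\left(-1\right) \left(-5\right)\right) - 23 = \left(-41\right) 5 - 23 = -205 - 23 = -228$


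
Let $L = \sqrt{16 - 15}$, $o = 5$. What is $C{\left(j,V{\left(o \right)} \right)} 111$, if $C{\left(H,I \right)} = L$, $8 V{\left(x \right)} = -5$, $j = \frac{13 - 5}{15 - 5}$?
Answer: $111$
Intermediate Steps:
$j = \frac{4}{5}$ ($j = \frac{8}{10} = 8 \cdot \frac{1}{10} = \frac{4}{5} \approx 0.8$)
$V{\left(x \right)} = - \frac{5}{8}$ ($V{\left(x \right)} = \frac{1}{8} \left(-5\right) = - \frac{5}{8}$)
$L = 1$ ($L = \sqrt{1} = 1$)
$C{\left(H,I \right)} = 1$
$C{\left(j,V{\left(o \right)} \right)} 111 = 1 \cdot 111 = 111$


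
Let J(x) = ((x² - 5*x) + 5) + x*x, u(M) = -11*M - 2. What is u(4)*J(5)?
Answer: -1380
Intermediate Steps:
u(M) = -2 - 11*M
J(x) = 5 - 5*x + 2*x² (J(x) = (5 + x² - 5*x) + x² = 5 - 5*x + 2*x²)
u(4)*J(5) = (-2 - 11*4)*(5 - 5*5 + 2*5²) = (-2 - 44)*(5 - 25 + 2*25) = -46*(5 - 25 + 50) = -46*30 = -1380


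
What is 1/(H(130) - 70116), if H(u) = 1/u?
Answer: -130/9115079 ≈ -1.4262e-5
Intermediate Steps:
1/(H(130) - 70116) = 1/(1/130 - 70116) = 1/(-9115079/130) = -130/9115079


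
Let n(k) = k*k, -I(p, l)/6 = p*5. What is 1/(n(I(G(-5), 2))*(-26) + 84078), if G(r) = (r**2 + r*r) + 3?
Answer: -1/65646522 ≈ -1.5233e-8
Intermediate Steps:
G(r) = 3 + 2*r**2 (G(r) = (r**2 + r**2) + 3 = 2*r**2 + 3 = 3 + 2*r**2)
I(p, l) = -30*p (I(p, l) = -6*p*5 = -30*p)
n(k) = k**2
1/(n(I(G(-5), 2))*(-26) + 84078) = 1/((-30*(3 + 2*(-5)**2))**2*(-26) + 84078) = 1/((-30*(3 + 2*25))**2*(-26) + 84078) = 1/((-30*(3 + 50))**2*(-26) + 84078) = 1/((-30*53)**2*(-26) + 84078) = 1/((-1590)**2*(-26) + 84078) = 1/(2528100*(-26) + 84078) = 1/(-65730600 + 84078) = 1/(-65646522) = -1/65646522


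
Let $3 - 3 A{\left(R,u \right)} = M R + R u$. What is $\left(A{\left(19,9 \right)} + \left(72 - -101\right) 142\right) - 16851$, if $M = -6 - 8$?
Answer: $\frac{23243}{3} \approx 7747.7$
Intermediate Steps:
$M = -14$ ($M = -6 - 8 = -14$)
$A{\left(R,u \right)} = 1 + \frac{14 R}{3} - \frac{R u}{3}$ ($A{\left(R,u \right)} = 1 - \frac{- 14 R + R u}{3} = 1 - \left(- \frac{14 R}{3} + \frac{R u}{3}\right) = 1 + \frac{14 R}{3} - \frac{R u}{3}$)
$\left(A{\left(19,9 \right)} + \left(72 - -101\right) 142\right) - 16851 = \left(\left(1 + \frac{14}{3} \cdot 19 - \frac{19}{3} \cdot 9\right) + \left(72 - -101\right) 142\right) - 16851 = \left(\left(1 + \frac{266}{3} - 57\right) + \left(72 + 101\right) 142\right) - 16851 = \left(\frac{98}{3} + 173 \cdot 142\right) - 16851 = \left(\frac{98}{3} + 24566\right) - 16851 = \frac{73796}{3} - 16851 = \frac{23243}{3}$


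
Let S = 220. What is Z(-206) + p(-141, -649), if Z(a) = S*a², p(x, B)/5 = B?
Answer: 9332675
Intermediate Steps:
p(x, B) = 5*B
Z(a) = 220*a²
Z(-206) + p(-141, -649) = 220*(-206)² + 5*(-649) = 220*42436 - 3245 = 9335920 - 3245 = 9332675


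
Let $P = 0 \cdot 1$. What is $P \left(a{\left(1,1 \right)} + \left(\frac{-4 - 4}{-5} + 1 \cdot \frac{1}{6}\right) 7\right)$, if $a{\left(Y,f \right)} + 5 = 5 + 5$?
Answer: $0$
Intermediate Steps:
$a{\left(Y,f \right)} = 5$ ($a{\left(Y,f \right)} = -5 + \left(5 + 5\right) = -5 + 10 = 5$)
$P = 0$
$P \left(a{\left(1,1 \right)} + \left(\frac{-4 - 4}{-5} + 1 \cdot \frac{1}{6}\right) 7\right) = 0 \left(5 + \left(\frac{-4 - 4}{-5} + 1 \cdot \frac{1}{6}\right) 7\right) = 0 \left(5 + \left(\left(-8\right) \left(- \frac{1}{5}\right) + 1 \cdot \frac{1}{6}\right) 7\right) = 0 \left(5 + \left(\frac{8}{5} + \frac{1}{6}\right) 7\right) = 0 \left(5 + \frac{53}{30} \cdot 7\right) = 0 \left(5 + \frac{371}{30}\right) = 0 \cdot \frac{521}{30} = 0$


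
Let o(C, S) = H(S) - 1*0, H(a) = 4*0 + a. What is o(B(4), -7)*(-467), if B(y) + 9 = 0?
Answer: 3269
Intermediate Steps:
B(y) = -9 (B(y) = -9 + 0 = -9)
H(a) = a (H(a) = 0 + a = a)
o(C, S) = S (o(C, S) = S - 1*0 = S + 0 = S)
o(B(4), -7)*(-467) = -7*(-467) = 3269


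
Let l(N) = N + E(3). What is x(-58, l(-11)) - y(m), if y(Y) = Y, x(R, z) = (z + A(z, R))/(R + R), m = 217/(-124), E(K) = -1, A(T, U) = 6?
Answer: 209/116 ≈ 1.8017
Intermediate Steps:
l(N) = -1 + N (l(N) = N - 1 = -1 + N)
m = -7/4 (m = 217*(-1/124) = -7/4 ≈ -1.7500)
x(R, z) = (6 + z)/(2*R) (x(R, z) = (z + 6)/(R + R) = (6 + z)/((2*R)) = (6 + z)*(1/(2*R)) = (6 + z)/(2*R))
x(-58, l(-11)) - y(m) = (1/2)*(6 + (-1 - 11))/(-58) - 1*(-7/4) = (1/2)*(-1/58)*(6 - 12) + 7/4 = (1/2)*(-1/58)*(-6) + 7/4 = 3/58 + 7/4 = 209/116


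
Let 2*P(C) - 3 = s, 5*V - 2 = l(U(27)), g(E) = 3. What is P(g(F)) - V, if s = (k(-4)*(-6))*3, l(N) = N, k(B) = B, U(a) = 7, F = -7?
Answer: 357/10 ≈ 35.700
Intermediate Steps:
V = 9/5 (V = ⅖ + (⅕)*7 = ⅖ + 7/5 = 9/5 ≈ 1.8000)
s = 72 (s = -4*(-6)*3 = 24*3 = 72)
P(C) = 75/2 (P(C) = 3/2 + (½)*72 = 3/2 + 36 = 75/2)
P(g(F)) - V = 75/2 - 1*9/5 = 75/2 - 9/5 = 357/10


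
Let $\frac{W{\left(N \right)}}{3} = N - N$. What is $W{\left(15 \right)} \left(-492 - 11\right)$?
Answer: $0$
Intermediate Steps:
$W{\left(N \right)} = 0$ ($W{\left(N \right)} = 3 \left(N - N\right) = 3 \cdot 0 = 0$)
$W{\left(15 \right)} \left(-492 - 11\right) = 0 \left(-492 - 11\right) = 0 \left(-503\right) = 0$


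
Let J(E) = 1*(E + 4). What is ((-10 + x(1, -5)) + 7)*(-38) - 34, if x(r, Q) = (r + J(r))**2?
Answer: -1288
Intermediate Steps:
J(E) = 4 + E (J(E) = 1*(4 + E) = 4 + E)
x(r, Q) = (4 + 2*r)**2 (x(r, Q) = (r + (4 + r))**2 = (4 + 2*r)**2)
((-10 + x(1, -5)) + 7)*(-38) - 34 = ((-10 + 4*(2 + 1)**2) + 7)*(-38) - 34 = ((-10 + 4*3**2) + 7)*(-38) - 34 = ((-10 + 4*9) + 7)*(-38) - 34 = ((-10 + 36) + 7)*(-38) - 34 = (26 + 7)*(-38) - 34 = 33*(-38) - 34 = -1254 - 34 = -1288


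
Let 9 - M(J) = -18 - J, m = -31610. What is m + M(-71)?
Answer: -31654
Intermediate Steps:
M(J) = 27 + J (M(J) = 9 - (-18 - J) = 9 + (18 + J) = 27 + J)
m + M(-71) = -31610 + (27 - 71) = -31610 - 44 = -31654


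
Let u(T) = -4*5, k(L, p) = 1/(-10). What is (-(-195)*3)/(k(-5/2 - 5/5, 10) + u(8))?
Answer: -1950/67 ≈ -29.104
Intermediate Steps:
k(L, p) = -⅒
u(T) = -20
(-(-195)*3)/(k(-5/2 - 5/5, 10) + u(8)) = (-(-195)*3)/(-⅒ - 20) = (-65*(-9))/(-201/10) = 585*(-10/201) = -1950/67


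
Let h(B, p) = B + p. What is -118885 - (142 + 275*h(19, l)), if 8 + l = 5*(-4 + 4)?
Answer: -122052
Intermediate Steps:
l = -8 (l = -8 + 5*(-4 + 4) = -8 + 5*0 = -8 + 0 = -8)
-118885 - (142 + 275*h(19, l)) = -118885 - (142 + 275*(19 - 8)) = -118885 - (142 + 275*11) = -118885 - (142 + 3025) = -118885 - 1*3167 = -118885 - 3167 = -122052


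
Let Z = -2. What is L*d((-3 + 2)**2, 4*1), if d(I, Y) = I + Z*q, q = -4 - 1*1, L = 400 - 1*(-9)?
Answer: 4499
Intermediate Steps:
L = 409 (L = 400 + 9 = 409)
q = -5 (q = -4 - 1 = -5)
d(I, Y) = 10 + I (d(I, Y) = I - 2*(-5) = I + 10 = 10 + I)
L*d((-3 + 2)**2, 4*1) = 409*(10 + (-3 + 2)**2) = 409*(10 + (-1)**2) = 409*(10 + 1) = 409*11 = 4499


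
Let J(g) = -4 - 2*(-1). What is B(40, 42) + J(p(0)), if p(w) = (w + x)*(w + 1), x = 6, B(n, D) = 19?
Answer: 17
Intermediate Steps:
p(w) = (1 + w)*(6 + w) (p(w) = (w + 6)*(w + 1) = (6 + w)*(1 + w) = (1 + w)*(6 + w))
J(g) = -2 (J(g) = -4 + 2 = -2)
B(40, 42) + J(p(0)) = 19 - 2 = 17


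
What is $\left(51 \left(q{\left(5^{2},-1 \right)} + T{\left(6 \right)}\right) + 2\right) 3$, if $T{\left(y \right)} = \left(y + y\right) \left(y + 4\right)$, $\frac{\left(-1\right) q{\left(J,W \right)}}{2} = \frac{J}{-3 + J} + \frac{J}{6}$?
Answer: $\frac{184176}{11} \approx 16743.0$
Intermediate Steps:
$q{\left(J,W \right)} = - \frac{J}{3} - \frac{2 J}{-3 + J}$ ($q{\left(J,W \right)} = - 2 \left(\frac{J}{-3 + J} + \frac{J}{6}\right) = - 2 \left(\frac{J}{6} + \frac{J}{-3 + J}\right) = - \frac{J}{3} - \frac{2 J}{-3 + J}$)
$T{\left(y \right)} = 2 y \left(4 + y\right)$
$\left(51 \left(q{\left(5^{2},-1 \right)} + T{\left(6 \right)}\right) + 2\right) 3 = \left(51 \left(- \frac{5^{2} \left(3 + 5^{2}\right)}{-9 + 3 \cdot 5^{2}} + 2 \cdot 6 \left(4 + 6\right)\right) + 2\right) 3 = \left(51 \left(\left(-1\right) 25 \frac{1}{-9 + 3 \cdot 25} \left(3 + 25\right) + 2 \cdot 6 \cdot 10\right) + 2\right) 3 = \left(51 \left(\left(-1\right) 25 \frac{1}{-9 + 75} \cdot 28 + 120\right) + 2\right) 3 = \left(51 \left(\left(-1\right) 25 \cdot \frac{1}{66} \cdot 28 + 120\right) + 2\right) 3 = \left(51 \left(- \frac{350}{33} + 120\right) + 2\right) 3 = \left(51 \cdot \frac{3610}{33} + 2\right) 3 = \left(\frac{61370}{11} + 2\right) 3 = \frac{61392}{11} \cdot 3 = \frac{184176}{11}$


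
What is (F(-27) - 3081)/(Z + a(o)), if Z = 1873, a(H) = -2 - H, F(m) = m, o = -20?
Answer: -3108/1891 ≈ -1.6436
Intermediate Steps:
(F(-27) - 3081)/(Z + a(o)) = (-27 - 3081)/(1873 + (-2 - 1*(-20))) = -3108/(1873 + (-2 + 20)) = -3108/(1873 + 18) = -3108/1891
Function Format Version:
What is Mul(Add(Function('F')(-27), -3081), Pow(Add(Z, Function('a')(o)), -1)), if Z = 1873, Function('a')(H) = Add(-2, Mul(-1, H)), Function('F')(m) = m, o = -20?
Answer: Rational(-3108, 1891) ≈ -1.6436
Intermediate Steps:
Mul(Add(Function('F')(-27), -3081), Pow(Add(Z, Function('a')(o)), -1)) = Mul(Add(-27, -3081), Pow(Add(1873, Add(-2, Mul(-1, -20))), -1)) = Mul(-3108, Pow(Add(1873, Add(-2, 20)), -1)) = Mul(-3108, Pow(Add(1873, 18), -1)) = Mul(-3108, Pow(1891, -1)) = Mul(-3108, Rational(1, 1891)) = Rational(-3108, 1891)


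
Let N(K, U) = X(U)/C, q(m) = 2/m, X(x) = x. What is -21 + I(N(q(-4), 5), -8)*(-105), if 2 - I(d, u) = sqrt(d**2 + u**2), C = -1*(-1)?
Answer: -231 + 105*sqrt(89) ≈ 759.57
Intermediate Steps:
C = 1
N(K, U) = U (N(K, U) = U/1 = U*1 = U)
I(d, u) = 2 - sqrt(d**2 + u**2)
-21 + I(N(q(-4), 5), -8)*(-105) = -21 + (2 - sqrt(5**2 + (-8)**2))*(-105) = -21 + (2 - sqrt(25 + 64))*(-105) = -21 + (2 - sqrt(89))*(-105) = -21 + (-210 + 105*sqrt(89)) = -231 + 105*sqrt(89)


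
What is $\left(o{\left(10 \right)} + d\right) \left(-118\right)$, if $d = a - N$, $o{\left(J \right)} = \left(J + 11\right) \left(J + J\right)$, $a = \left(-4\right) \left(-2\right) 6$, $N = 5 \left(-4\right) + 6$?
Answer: $-56876$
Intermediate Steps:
$N = -14$ ($N = -20 + 6 = -14$)
$a = 48$ ($a = 8 \cdot 6 = 48$)
$o{\left(J \right)} = 2 J \left(11 + J\right)$ ($o{\left(J \right)} = \left(11 + J\right) 2 J = 2 J \left(11 + J\right)$)
$d = 62$ ($d = 48 - -14 = 48 + 14 = 62$)
$\left(o{\left(10 \right)} + d\right) \left(-118\right) = \left(2 \cdot 10 \left(11 + 10\right) + 62\right) \left(-118\right) = \left(2 \cdot 10 \cdot 21 + 62\right) \left(-118\right) = \left(420 + 62\right) \left(-118\right) = 482 \left(-118\right) = -56876$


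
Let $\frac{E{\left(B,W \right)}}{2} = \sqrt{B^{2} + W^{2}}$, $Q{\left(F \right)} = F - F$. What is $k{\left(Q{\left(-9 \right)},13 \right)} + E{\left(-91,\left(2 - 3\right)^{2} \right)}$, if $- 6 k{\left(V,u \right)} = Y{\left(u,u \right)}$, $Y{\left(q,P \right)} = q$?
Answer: $- \frac{13}{6} + 2 \sqrt{8282} \approx 179.84$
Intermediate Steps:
$Q{\left(F \right)} = 0$
$k{\left(V,u \right)} = - \frac{u}{6}$
$E{\left(B,W \right)} = 2 \sqrt{B^{2} + W^{2}}$
$k{\left(Q{\left(-9 \right)},13 \right)} + E{\left(-91,\left(2 - 3\right)^{2} \right)} = \left(- \frac{1}{6}\right) 13 + 2 \sqrt{\left(-91\right)^{2} + \left(\left(2 - 3\right)^{2}\right)^{2}} = - \frac{13}{6} + 2 \sqrt{8281 + \left(\left(-1\right)^{2}\right)^{2}} = - \frac{13}{6} + 2 \sqrt{8281 + 1^{2}} = - \frac{13}{6} + 2 \sqrt{8281 + 1} = - \frac{13}{6} + 2 \sqrt{8282}$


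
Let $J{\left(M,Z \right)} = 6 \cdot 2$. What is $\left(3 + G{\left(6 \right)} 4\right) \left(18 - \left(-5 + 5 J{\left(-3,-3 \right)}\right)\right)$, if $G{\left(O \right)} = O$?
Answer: $-999$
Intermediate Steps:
$J{\left(M,Z \right)} = 12$
$\left(3 + G{\left(6 \right)} 4\right) \left(18 - \left(-5 + 5 J{\left(-3,-3 \right)}\right)\right) = \left(3 + 6 \cdot 4\right) \left(18 + \left(5 - 60\right)\right) = \left(3 + 24\right) \left(18 + \left(5 - 60\right)\right) = 27 \left(18 - 55\right) = 27 \left(-37\right) = -999$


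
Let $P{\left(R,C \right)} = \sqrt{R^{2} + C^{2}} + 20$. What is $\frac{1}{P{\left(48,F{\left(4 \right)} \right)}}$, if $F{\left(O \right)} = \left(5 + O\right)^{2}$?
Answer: $- \frac{4}{1693} + \frac{3 \sqrt{985}}{8465} \approx 0.0087601$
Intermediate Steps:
$P{\left(R,C \right)} = 20 + \sqrt{C^{2} + R^{2}}$ ($P{\left(R,C \right)} = \sqrt{C^{2} + R^{2}} + 20 = 20 + \sqrt{C^{2} + R^{2}}$)
$\frac{1}{P{\left(48,F{\left(4 \right)} \right)}} = \frac{1}{20 + \sqrt{\left(\left(5 + 4\right)^{2}\right)^{2} + 48^{2}}} = \frac{1}{20 + \sqrt{\left(9^{2}\right)^{2} + 2304}} = \frac{1}{20 + \sqrt{81^{2} + 2304}} = \frac{1}{20 + \sqrt{6561 + 2304}} = \frac{1}{20 + \sqrt{8865}} = \frac{1}{20 + 3 \sqrt{985}}$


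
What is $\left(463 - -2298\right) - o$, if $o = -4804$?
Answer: $7565$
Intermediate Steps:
$\left(463 - -2298\right) - o = \left(463 - -2298\right) - -4804 = \left(463 + 2298\right) + 4804 = 2761 + 4804 = 7565$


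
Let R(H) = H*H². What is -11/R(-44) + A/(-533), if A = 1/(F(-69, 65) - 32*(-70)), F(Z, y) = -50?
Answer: 579763/4519669440 ≈ 0.00012828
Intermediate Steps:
R(H) = H³
A = 1/2190 (A = 1/(-50 - 32*(-70)) = 1/(-50 + 2240) = 1/2190 ≈ 0.00045662)
-11/R(-44) + A/(-533) = -11/((-44)³) + (1/2190)/(-533) = -11/(-85184) + (1/2190)*(-1/533) = -11*(-1/85184) - 1/1167270 = 1/7744 - 1/1167270 = 579763/4519669440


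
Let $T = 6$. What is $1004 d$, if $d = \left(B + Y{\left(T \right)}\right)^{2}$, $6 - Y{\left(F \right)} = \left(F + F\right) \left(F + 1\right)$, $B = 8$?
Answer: $4919600$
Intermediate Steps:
$Y{\left(F \right)} = 6 - 2 F \left(1 + F\right)$ ($Y{\left(F \right)} = 6 - \left(F + F\right) \left(F + 1\right) = 6 - 2 F \left(1 + F\right)$)
$d = 4900$ ($d = \left(8 - \left(6 + 72\right)\right)^{2} = \left(8 - 78\right)^{2} = \left(-70\right)^{2} = 4900$)
$1004 d = 1004 \cdot 4900 = 4919600$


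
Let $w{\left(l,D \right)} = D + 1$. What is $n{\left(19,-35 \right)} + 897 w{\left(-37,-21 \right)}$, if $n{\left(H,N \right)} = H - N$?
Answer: $-17886$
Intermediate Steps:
$w{\left(l,D \right)} = 1 + D$
$n{\left(19,-35 \right)} + 897 w{\left(-37,-21 \right)} = \left(19 - -35\right) + 897 \left(1 - 21\right) = \left(19 + 35\right) + 897 \left(-20\right) = 54 - 17940 = -17886$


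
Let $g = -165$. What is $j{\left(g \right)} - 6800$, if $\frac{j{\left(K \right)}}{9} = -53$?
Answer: $-7277$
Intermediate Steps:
$j{\left(K \right)} = -477$ ($j{\left(K \right)} = 9 \left(-53\right) = -477$)
$j{\left(g \right)} - 6800 = -477 - 6800 = -7277$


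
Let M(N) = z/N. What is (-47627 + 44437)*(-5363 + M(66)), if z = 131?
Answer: 51304915/3 ≈ 1.7102e+7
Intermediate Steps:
M(N) = 131/N
(-47627 + 44437)*(-5363 + M(66)) = (-47627 + 44437)*(-5363 + 131/66) = -3190*(-5363 + 131*(1/66)) = -3190*(-5363 + 131/66) = -3190*(-353827/66) = 51304915/3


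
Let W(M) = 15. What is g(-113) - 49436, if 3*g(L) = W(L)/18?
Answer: -889843/18 ≈ -49436.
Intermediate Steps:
g(L) = 5/18 (g(L) = (15/18)/3 = (15*(1/18))/3 = (⅓)*(⅚) = 5/18)
g(-113) - 49436 = 5/18 - 49436 = -889843/18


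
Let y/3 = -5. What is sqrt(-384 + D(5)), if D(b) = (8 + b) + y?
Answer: I*sqrt(386) ≈ 19.647*I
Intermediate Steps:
y = -15 (y = 3*(-5) = -15)
D(b) = -7 + b (D(b) = (8 + b) - 15 = -7 + b)
sqrt(-384 + D(5)) = sqrt(-384 + (-7 + 5)) = sqrt(-384 - 2) = sqrt(-386) = I*sqrt(386)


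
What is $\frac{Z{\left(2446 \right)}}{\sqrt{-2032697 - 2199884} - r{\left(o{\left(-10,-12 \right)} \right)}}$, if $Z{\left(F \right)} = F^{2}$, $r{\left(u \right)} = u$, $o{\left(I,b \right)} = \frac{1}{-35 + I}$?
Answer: $- \frac{269231220 i}{- i + 45 \sqrt{4232581}} \approx 0.031412 - 2908.1 i$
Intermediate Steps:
$\frac{Z{\left(2446 \right)}}{\sqrt{-2032697 - 2199884} - r{\left(o{\left(-10,-12 \right)} \right)}} = \frac{2446^{2}}{\sqrt{-2032697 - 2199884} - \frac{1}{-35 - 10}} = \frac{5982916}{\sqrt{-4232581} - \frac{1}{-45}} = \frac{5982916}{i \sqrt{4232581} - - \frac{1}{45}} = \frac{5982916}{i \sqrt{4232581} + \frac{1}{45}} = \frac{5982916}{\frac{1}{45} + i \sqrt{4232581}}$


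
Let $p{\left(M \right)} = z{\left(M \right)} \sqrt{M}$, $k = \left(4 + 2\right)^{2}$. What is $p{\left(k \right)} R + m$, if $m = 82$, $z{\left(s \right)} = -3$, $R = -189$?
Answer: $3484$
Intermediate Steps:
$k = 36$ ($k = 6^{2} = 36$)
$p{\left(M \right)} = - 3 \sqrt{M}$
$p{\left(k \right)} R + m = - 3 \sqrt{36} \left(-189\right) + 82 = \left(-3\right) 6 \left(-189\right) + 82 = \left(-18\right) \left(-189\right) + 82 = 3402 + 82 = 3484$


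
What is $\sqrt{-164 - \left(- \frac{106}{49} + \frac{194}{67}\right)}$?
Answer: $\frac{4 i \sqrt{2264667}}{469} \approx 12.835 i$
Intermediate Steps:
$\sqrt{-164 - \left(- \frac{106}{49} + \frac{194}{67}\right)} = \sqrt{-164 - \frac{2404}{3283}} = \sqrt{- \frac{540816}{3283}} = \frac{4 i \sqrt{2264667}}{469}$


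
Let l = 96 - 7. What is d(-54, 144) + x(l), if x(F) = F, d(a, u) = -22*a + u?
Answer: 1421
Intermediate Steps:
d(a, u) = u - 22*a
l = 89
d(-54, 144) + x(l) = (144 - 22*(-54)) + 89 = (144 + 1188) + 89 = 1332 + 89 = 1421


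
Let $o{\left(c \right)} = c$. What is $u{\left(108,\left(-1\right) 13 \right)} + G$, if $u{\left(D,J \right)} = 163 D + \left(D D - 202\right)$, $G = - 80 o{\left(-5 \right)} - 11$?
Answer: $29455$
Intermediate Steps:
$G = 389$ ($G = \left(-80\right) \left(-5\right) - 11 = 400 - 11 = 389$)
$u{\left(D,J \right)} = -202 + D^{2} + 163 D$ ($u{\left(D,J \right)} = 163 D + \left(D^{2} - 202\right) = 163 D + \left(-202 + D^{2}\right) = -202 + D^{2} + 163 D$)
$u{\left(108,\left(-1\right) 13 \right)} + G = \left(-202 + 108^{2} + 163 \cdot 108\right) + 389 = \left(-202 + 11664 + 17604\right) + 389 = 29066 + 389 = 29455$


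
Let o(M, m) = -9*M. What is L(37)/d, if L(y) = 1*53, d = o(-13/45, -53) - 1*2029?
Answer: -265/10132 ≈ -0.026155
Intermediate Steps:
d = -10132/5 (d = -(-117)/45 - 1*2029 = -(-117)/45 - 2029 = -9*(-13/45) - 2029 = 13/5 - 2029 = -10132/5 ≈ -2026.4)
L(y) = 53
L(37)/d = 53/(-10132/5) = 53*(-5/10132) = -265/10132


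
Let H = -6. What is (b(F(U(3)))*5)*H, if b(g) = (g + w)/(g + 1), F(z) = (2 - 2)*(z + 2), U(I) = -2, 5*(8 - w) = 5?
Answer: -210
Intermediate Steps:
w = 7 (w = 8 - 1/5*5 = 8 - 1 = 7)
F(z) = 0 (F(z) = 0*(2 + z) = 0)
b(g) = (7 + g)/(1 + g) (b(g) = (g + 7)/(g + 1) = (7 + g)/(1 + g))
(b(F(U(3)))*5)*H = (((7 + 0)/(1 + 0))*5)*(-6) = ((7/1)*5)*(-6) = ((1*7)*5)*(-6) = (7*5)*(-6) = 35*(-6) = -210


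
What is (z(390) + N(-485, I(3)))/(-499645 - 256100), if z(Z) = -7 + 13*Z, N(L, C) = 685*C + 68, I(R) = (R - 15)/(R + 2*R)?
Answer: -12653/2267235 ≈ -0.0055808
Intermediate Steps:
I(R) = (-15 + R)/(3*R) (I(R) = (-15 + R)/((3*R)) = (-15 + R)*(1/(3*R)) = (-15 + R)/(3*R))
N(L, C) = 68 + 685*C
(z(390) + N(-485, I(3)))/(-499645 - 256100) = ((-7 + 13*390) + (68 + 685*((1/3)*(-15 + 3)/3)))/(-499645 - 256100) = ((-7 + 5070) + (68 + 685*((1/3)*(1/3)*(-12))))/(-755745) = (5063 + (68 + 685*(-4/3)))*(-1/755745) = (5063 + (68 - 2740/3))*(-1/755745) = (5063 - 2536/3)*(-1/755745) = (12653/3)*(-1/755745) = -12653/2267235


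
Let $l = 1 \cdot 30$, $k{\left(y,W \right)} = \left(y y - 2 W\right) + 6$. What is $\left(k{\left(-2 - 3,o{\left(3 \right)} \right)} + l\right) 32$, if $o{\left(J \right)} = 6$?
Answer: $1568$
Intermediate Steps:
$k{\left(y,W \right)} = 6 + y^{2} - 2 W$ ($k{\left(y,W \right)} = \left(y^{2} - 2 W\right) + 6 = 6 + y^{2} - 2 W$)
$l = 30$
$\left(k{\left(-2 - 3,o{\left(3 \right)} \right)} + l\right) 32 = \left(\left(6 + \left(-2 - 3\right)^{2} - 12\right) + 30\right) 32 = \left(\left(6 + \left(-5\right)^{2} - 12\right) + 30\right) 32 = \left(\left(6 + 25 - 12\right) + 30\right) 32 = \left(19 + 30\right) 32 = 49 \cdot 32 = 1568$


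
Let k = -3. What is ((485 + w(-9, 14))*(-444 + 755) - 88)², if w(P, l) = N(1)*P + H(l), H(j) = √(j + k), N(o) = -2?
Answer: 24444822956 + 97246590*√11 ≈ 2.4767e+10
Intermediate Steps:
H(j) = √(-3 + j) (H(j) = √(j - 3) = √(-3 + j))
w(P, l) = √(-3 + l) - 2*P (w(P, l) = -2*P + √(-3 + l) = √(-3 + l) - 2*P)
((485 + w(-9, 14))*(-444 + 755) - 88)² = ((485 + (√(-3 + 14) - 2*(-9)))*(-444 + 755) - 88)² = ((485 + (√11 + 18))*311 - 88)² = ((485 + (18 + √11))*311 - 88)² = ((503 + √11)*311 - 88)² = ((156433 + 311*√11) - 88)² = (156345 + 311*√11)²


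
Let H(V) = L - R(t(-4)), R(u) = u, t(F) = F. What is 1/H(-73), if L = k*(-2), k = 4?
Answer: -1/4 ≈ -0.25000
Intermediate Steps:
L = -8 (L = 4*(-2) = -8)
H(V) = -4 (H(V) = -8 - 1*(-4) = -8 + 4 = -4)
1/H(-73) = 1/(-4) = -1/4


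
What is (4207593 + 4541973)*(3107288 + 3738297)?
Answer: 59895897766110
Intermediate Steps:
(4207593 + 4541973)*(3107288 + 3738297) = 8749566*6845585 = 59895897766110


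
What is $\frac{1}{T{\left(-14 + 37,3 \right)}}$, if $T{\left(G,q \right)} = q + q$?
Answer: $\frac{1}{6} \approx 0.16667$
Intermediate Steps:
$T{\left(G,q \right)} = 2 q$
$\frac{1}{T{\left(-14 + 37,3 \right)}} = \frac{1}{2 \cdot 3} = \frac{1}{6}$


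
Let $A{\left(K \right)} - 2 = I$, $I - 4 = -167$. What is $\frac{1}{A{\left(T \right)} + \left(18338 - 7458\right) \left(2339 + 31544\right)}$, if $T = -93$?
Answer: $\frac{1}{368646879} \approx 2.7126 \cdot 10^{-9}$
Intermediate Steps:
$I = -163$ ($I = 4 - 167 = -163$)
$A{\left(K \right)} = -161$ ($A{\left(K \right)} = 2 - 163 = -161$)
$\frac{1}{A{\left(T \right)} + \left(18338 - 7458\right) \left(2339 + 31544\right)} = \frac{1}{-161 + \left(18338 - 7458\right) \left(2339 + 31544\right)} = \frac{1}{-161 + 10880 \cdot 33883} = \frac{1}{-161 + 368647040} = \frac{1}{368646879}$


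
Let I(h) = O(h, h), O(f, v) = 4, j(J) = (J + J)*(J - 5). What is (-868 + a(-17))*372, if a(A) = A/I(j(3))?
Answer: -324477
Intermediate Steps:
j(J) = 2*J*(-5 + J) (j(J) = (2*J)*(-5 + J) = 2*J*(-5 + J))
I(h) = 4
a(A) = A/4
(-868 + a(-17))*372 = (-868 + (1/4)*(-17))*372 = (-868 - 17/4)*372 = -3489/4*372 = -324477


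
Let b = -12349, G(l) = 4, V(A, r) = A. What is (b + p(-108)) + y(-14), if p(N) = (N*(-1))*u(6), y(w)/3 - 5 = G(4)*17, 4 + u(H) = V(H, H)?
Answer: -11914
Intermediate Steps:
u(H) = -4 + H
y(w) = 219 (y(w) = 15 + 3*(4*17) = 15 + 3*68 = 15 + 204 = 219)
p(N) = -2*N (p(N) = (N*(-1))*(-4 + 6) = -N*2 = -2*N)
(b + p(-108)) + y(-14) = (-12349 - 2*(-108)) + 219 = (-12349 + 216) + 219 = -12133 + 219 = -11914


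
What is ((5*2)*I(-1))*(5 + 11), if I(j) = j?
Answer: -160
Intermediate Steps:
((5*2)*I(-1))*(5 + 11) = ((5*2)*(-1))*(5 + 11) = (10*(-1))*16 = -10*16 = -160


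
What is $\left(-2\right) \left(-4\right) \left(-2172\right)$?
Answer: $-17376$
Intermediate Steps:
$\left(-2\right) \left(-4\right) \left(-2172\right) = 8 \left(-2172\right) = -17376$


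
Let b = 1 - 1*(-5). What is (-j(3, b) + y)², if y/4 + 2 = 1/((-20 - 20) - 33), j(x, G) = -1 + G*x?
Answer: 3345241/5329 ≈ 627.74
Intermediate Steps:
b = 6 (b = 1 + 5 = 6)
y = -588/73 (y = -8 + 4/((-20 - 20) - 33) = -8 + 4/(-40 - 33) = -8 + 4/(-73) = -8 + 4*(-1/73) = -8 - 4/73 = -588/73 ≈ -8.0548)
(-j(3, b) + y)² = (-(-1 + 6*3) - 588/73)² = (-(-1 + 18) - 588/73)² = (-1*17 - 588/73)² = (-17 - 588/73)² = (-1829/73)² = 3345241/5329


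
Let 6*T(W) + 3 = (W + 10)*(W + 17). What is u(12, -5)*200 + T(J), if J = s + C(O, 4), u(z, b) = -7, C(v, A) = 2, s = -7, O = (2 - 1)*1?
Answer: -2781/2 ≈ -1390.5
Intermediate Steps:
O = 1 (O = 1*1 = 1)
J = -5 (J = -7 + 2 = -5)
T(W) = -½ + (10 + W)*(17 + W)/6 (T(W) = -½ + ((W + 10)*(W + 17))/6 = -½ + ((10 + W)*(17 + W))/6 = -½ + (10 + W)*(17 + W)/6)
u(12, -5)*200 + T(J) = -7*200 + (167/6 + (⅙)*(-5)² + (9/2)*(-5)) = -1400 + (167/6 + (⅙)*25 - 45/2) = -1400 + (167/6 + 25/6 - 45/2) = -1400 + 19/2 = -2781/2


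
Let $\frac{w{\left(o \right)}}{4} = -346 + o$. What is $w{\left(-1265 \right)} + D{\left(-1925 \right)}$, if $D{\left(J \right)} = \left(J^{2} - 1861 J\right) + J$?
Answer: $7279681$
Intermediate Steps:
$w{\left(o \right)} = -1384 + 4 o$ ($w{\left(o \right)} = 4 \left(-346 + o\right) = -1384 + 4 o$)
$D{\left(J \right)} = J^{2} - 1860 J$
$w{\left(-1265 \right)} + D{\left(-1925 \right)} = \left(-1384 + 4 \left(-1265\right)\right) - 1925 \left(-1860 - 1925\right) = \left(-1384 - 5060\right) - -7286125 = -6444 + 7286125 = 7279681$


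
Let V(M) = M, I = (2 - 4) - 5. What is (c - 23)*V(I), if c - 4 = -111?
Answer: 910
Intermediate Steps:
c = -107 (c = 4 - 111 = -107)
I = -7 (I = -2 - 5 = -7)
(c - 23)*V(I) = (-107 - 23)*(-7) = -130*(-7) = 910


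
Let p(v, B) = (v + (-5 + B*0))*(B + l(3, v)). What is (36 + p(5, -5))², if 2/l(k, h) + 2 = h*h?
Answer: 1296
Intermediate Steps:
l(k, h) = 2/(-2 + h²) (l(k, h) = 2/(-2 + h*h) = 2/(-2 + h²))
p(v, B) = (-5 + v)*(B + 2/(-2 + v²)) (p(v, B) = (v + (-5 + B*0))*(B + 2/(-2 + v²)) = (v + (-5 + 0))*(B + 2/(-2 + v²)) = (v - 5)*(B + 2/(-2 + v²)) = (-5 + v)*(B + 2/(-2 + v²)))
(36 + p(5, -5))² = (36 + (-10 + 2*5 - 5*(-5 + 5)*(-2 + 5²))/(-2 + 5²))² = (36 + (-10 + 10 - 5*0*(-2 + 25))/(-2 + 25))² = (36 + (-10 + 10 - 5*0*23)/23)² = (36 + (-10 + 10 + 0)/23)² = (36 + (1/23)*0)² = (36 + 0)² = 36² = 1296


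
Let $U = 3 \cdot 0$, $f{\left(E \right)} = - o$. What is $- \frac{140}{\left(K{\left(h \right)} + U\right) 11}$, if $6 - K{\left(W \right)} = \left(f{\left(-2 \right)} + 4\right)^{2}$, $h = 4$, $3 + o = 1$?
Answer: $\frac{14}{33} \approx 0.42424$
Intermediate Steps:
$o = -2$ ($o = -3 + 1 = -2$)
$f{\left(E \right)} = 2$ ($f{\left(E \right)} = \left(-1\right) \left(-2\right) = 2$)
$U = 0$
$K{\left(W \right)} = -30$ ($K{\left(W \right)} = 6 - \left(2 + 4\right)^{2} = 6 - 6^{2} = 6 - 36 = -30$)
$- \frac{140}{\left(K{\left(h \right)} + U\right) 11} = - \frac{140}{\left(-30 + 0\right) 11} = - \frac{140}{\left(-30\right) 11} = - \frac{140}{-330} = \left(-140\right) \left(- \frac{1}{330}\right) = \frac{14}{33}$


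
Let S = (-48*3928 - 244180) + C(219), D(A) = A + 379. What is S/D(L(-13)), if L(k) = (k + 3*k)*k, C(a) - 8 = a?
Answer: -432497/1055 ≈ -409.95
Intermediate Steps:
C(a) = 8 + a
L(k) = 4*k**2 (L(k) = (4*k)*k = 4*k**2)
D(A) = 379 + A
S = -432497 (S = (-48*3928 - 244180) + (8 + 219) = (-188544 - 244180) + 227 = -432724 + 227 = -432497)
S/D(L(-13)) = -432497/(379 + 4*(-13)**2) = -432497/(379 + 4*169) = -432497/(379 + 676) = -432497/1055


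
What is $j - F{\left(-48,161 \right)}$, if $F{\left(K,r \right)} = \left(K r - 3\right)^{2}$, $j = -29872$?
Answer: $-59798233$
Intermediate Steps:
$F{\left(K,r \right)} = \left(-3 + K r\right)^{2}$
$j - F{\left(-48,161 \right)} = -29872 - \left(-3 - 7728\right)^{2} = -29872 - \left(-7731\right)^{2} = -29872 - 59768361 = -59798233$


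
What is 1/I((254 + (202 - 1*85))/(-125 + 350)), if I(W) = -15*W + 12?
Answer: -15/191 ≈ -0.078534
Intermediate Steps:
I(W) = 12 - 15*W
1/I((254 + (202 - 1*85))/(-125 + 350)) = 1/(12 - 15*(254 + (202 - 1*85))/(-125 + 350)) = 1/(12 - 15*(254 + (202 - 85))/225) = 1/(12 - 15*(254 + 117)/225) = 1/(12 - 5565/225) = 1/(12 - 15*371/225) = 1/(12 - 371/15) = 1/(-191/15) = -15/191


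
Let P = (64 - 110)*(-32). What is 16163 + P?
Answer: 17635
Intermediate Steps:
P = 1472 (P = -46*(-32) = 1472)
16163 + P = 16163 + 1472 = 17635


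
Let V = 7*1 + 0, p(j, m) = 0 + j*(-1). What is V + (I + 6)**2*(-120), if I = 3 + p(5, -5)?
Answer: -1913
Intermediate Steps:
p(j, m) = -j (p(j, m) = 0 - j = -j)
V = 7 (V = 7 + 0 = 7)
I = -2 (I = 3 - 1*5 = 3 - 5 = -2)
V + (I + 6)**2*(-120) = 7 + (-2 + 6)**2*(-120) = 7 + 4**2*(-120) = 7 + 16*(-120) = 7 - 1920 = -1913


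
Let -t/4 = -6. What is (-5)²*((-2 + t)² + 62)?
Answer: 13650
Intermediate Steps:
t = 24 (t = -4*(-6) = 24)
(-5)²*((-2 + t)² + 62) = (-5)²*((-2 + 24)² + 62) = 25*(22² + 62) = 25*(484 + 62) = 25*546 = 13650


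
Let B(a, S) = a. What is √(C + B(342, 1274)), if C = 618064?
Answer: √618406 ≈ 786.39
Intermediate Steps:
√(C + B(342, 1274)) = √(618064 + 342) = √618406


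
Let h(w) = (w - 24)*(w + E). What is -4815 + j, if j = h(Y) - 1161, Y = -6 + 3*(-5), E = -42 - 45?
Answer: -1116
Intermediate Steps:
E = -87
Y = -21 (Y = -6 - 15 = -21)
h(w) = (-87 + w)*(-24 + w) (h(w) = (w - 24)*(w - 87) = (-24 + w)*(-87 + w) = (-87 + w)*(-24 + w))
j = 3699 (j = (2088 + (-21)² - 111*(-21)) - 1161 = (2088 + 441 + 2331) - 1161 = 4860 - 1161 = 3699)
-4815 + j = -4815 + 3699 = -1116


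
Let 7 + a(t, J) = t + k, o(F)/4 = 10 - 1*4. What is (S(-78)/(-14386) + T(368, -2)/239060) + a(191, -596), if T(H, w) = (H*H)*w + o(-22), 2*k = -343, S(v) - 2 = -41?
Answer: 4887776722/429889645 ≈ 11.370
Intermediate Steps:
S(v) = -39 (S(v) = 2 - 41 = -39)
o(F) = 24 (o(F) = 4*(10 - 1*4) = 4*(10 - 4) = 4*6 = 24)
k = -343/2 (k = (½)*(-343) = -343/2 ≈ -171.50)
T(H, w) = 24 + w*H² (T(H, w) = (H*H)*w + 24 = H²*w + 24 = w*H² + 24 = 24 + w*H²)
a(t, J) = -357/2 + t (a(t, J) = -7 + (t - 343/2) = -7 + (-343/2 + t) = -357/2 + t)
(S(-78)/(-14386) + T(368, -2)/239060) + a(191, -596) = (-39/(-14386) + (24 - 2*368²)/239060) + (-357/2 + 191) = (-39*(-1/14386) + (24 - 2*135424)*(1/239060)) + 25/2 = (39/14386 + (24 - 270848)*(1/239060)) + 25/2 = (39/14386 - 270824*1/239060) + 25/2 = (39/14386 - 67706/59765) + 25/2 = -971687681/859779290 + 25/2 = 4887776722/429889645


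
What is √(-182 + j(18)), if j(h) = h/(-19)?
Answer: 2*I*√16511/19 ≈ 13.526*I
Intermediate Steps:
j(h) = -h/19 (j(h) = h*(-1/19) = -h/19)
√(-182 + j(18)) = √(-182 - 1/19*18) = √(-182 - 18/19) = √(-3476/19) = 2*I*√16511/19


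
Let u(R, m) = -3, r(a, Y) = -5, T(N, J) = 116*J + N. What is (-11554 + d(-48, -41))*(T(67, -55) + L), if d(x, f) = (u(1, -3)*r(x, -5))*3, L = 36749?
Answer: -350287924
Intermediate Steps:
T(N, J) = N + 116*J
d(x, f) = 45 (d(x, f) = -3*(-5)*3 = 15*3 = 45)
(-11554 + d(-48, -41))*(T(67, -55) + L) = (-11554 + 45)*((67 + 116*(-55)) + 36749) = -11509*((67 - 6380) + 36749) = -11509*(-6313 + 36749) = -11509*30436 = -350287924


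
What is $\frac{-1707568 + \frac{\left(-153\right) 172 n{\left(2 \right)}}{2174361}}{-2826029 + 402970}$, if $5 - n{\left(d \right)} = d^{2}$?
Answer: $\frac{1237623096788}{1756201663433} \approx 0.70472$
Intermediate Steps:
$n{\left(d \right)} = 5 - d^{2}$
$\frac{-1707568 + \frac{\left(-153\right) 172 n{\left(2 \right)}}{2174361}}{-2826029 + 402970} = \frac{-1707568 + \frac{\left(-153\right) 172 \left(5 - 2^{2}\right)}{2174361}}{-2826029 + 402970} = \frac{-1707568 + - 26316 \left(5 - 4\right) \frac{1}{2174361}}{-2423059} = \left(-1707568 + - 26316 \left(5 - 4\right) \frac{1}{2174361}\right) \left(- \frac{1}{2423059}\right) = \left(-1707568 + \left(-26316\right) 1 \cdot \frac{1}{2174361}\right) \left(- \frac{1}{2423059}\right) = \left(-1707568 - \frac{8772}{724787}\right) \left(- \frac{1}{2423059}\right) = \left(- \frac{1237623096788}{724787}\right) \left(- \frac{1}{2423059}\right) = \frac{1237623096788}{1756201663433}$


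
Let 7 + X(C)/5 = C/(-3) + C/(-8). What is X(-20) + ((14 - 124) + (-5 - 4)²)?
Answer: -109/6 ≈ -18.167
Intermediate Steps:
X(C) = -35 - 55*C/24 (X(C) = -35 + 5*(C/(-3) + C/(-8)) = -35 + 5*(C*(-⅓) + C*(-⅛)) = -35 + 5*(-C/3 - C/8) = -35 + 5*(-11*C/24) = -35 - 55*C/24)
X(-20) + ((14 - 124) + (-5 - 4)²) = (-35 - 55/24*(-20)) + ((14 - 124) + (-5 - 4)²) = (-35 + 275/6) + (-110 + (-9)²) = 65/6 + (-110 + 81) = 65/6 - 29 = -109/6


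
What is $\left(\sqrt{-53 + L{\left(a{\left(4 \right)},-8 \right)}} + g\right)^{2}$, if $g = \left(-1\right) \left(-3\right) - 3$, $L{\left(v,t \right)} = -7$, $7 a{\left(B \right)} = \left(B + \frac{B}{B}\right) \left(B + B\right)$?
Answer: $-60$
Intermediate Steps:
$a{\left(B \right)} = \frac{2 B \left(1 + B\right)}{7}$ ($a{\left(B \right)} = \frac{\left(B + \frac{B}{B}\right) \left(B + B\right)}{7} = \frac{\left(B + 1\right) 2 B}{7} = \frac{\left(1 + B\right) 2 B}{7} = \frac{2 B \left(1 + B\right)}{7}$)
$g = 0$ ($g = 3 - 3 = 0$)
$\left(\sqrt{-53 + L{\left(a{\left(4 \right)},-8 \right)}} + g\right)^{2} = \left(\sqrt{-53 - 7} + 0\right)^{2} = \left(\sqrt{-60} + 0\right)^{2} = \left(2 i \sqrt{15} + 0\right)^{2} = \left(2 i \sqrt{15}\right)^{2} = -60$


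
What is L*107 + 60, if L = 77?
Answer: 8299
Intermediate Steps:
L*107 + 60 = 77*107 + 60 = 8239 + 60 = 8299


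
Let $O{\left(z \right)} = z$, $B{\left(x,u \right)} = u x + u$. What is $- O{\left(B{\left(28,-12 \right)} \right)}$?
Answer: $348$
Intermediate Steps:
$B{\left(x,u \right)} = u + u x$
$- O{\left(B{\left(28,-12 \right)} \right)} = - \left(-12\right) \left(1 + 28\right) = - \left(-12\right) 29 = \left(-1\right) \left(-348\right) = 348$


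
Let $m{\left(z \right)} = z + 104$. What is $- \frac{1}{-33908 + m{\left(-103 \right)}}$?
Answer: $\frac{1}{33907} \approx 2.9492 \cdot 10^{-5}$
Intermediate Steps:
$m{\left(z \right)} = 104 + z$
$- \frac{1}{-33908 + m{\left(-103 \right)}} = - \frac{1}{-33908 + \left(104 - 103\right)} = - \frac{1}{-33908 + 1} = - \frac{1}{-33907} = \left(-1\right) \left(- \frac{1}{33907}\right) = \frac{1}{33907}$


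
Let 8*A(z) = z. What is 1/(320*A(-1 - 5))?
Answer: -1/240 ≈ -0.0041667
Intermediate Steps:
A(z) = z/8
1/(320*A(-1 - 5)) = 1/(320*((-1 - 5)/8)) = 1/(320*((1/8)*(-6))) = 1/(320*(-3/4)) = 1/(-240) = -1/240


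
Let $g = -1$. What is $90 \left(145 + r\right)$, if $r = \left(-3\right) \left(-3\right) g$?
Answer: $12240$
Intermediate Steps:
$r = -9$ ($r = \left(-3\right) \left(-3\right) \left(-1\right) = 9 \left(-1\right) = -9$)
$90 \left(145 + r\right) = 90 \left(145 - 9\right) = 90 \cdot 136 = 12240$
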